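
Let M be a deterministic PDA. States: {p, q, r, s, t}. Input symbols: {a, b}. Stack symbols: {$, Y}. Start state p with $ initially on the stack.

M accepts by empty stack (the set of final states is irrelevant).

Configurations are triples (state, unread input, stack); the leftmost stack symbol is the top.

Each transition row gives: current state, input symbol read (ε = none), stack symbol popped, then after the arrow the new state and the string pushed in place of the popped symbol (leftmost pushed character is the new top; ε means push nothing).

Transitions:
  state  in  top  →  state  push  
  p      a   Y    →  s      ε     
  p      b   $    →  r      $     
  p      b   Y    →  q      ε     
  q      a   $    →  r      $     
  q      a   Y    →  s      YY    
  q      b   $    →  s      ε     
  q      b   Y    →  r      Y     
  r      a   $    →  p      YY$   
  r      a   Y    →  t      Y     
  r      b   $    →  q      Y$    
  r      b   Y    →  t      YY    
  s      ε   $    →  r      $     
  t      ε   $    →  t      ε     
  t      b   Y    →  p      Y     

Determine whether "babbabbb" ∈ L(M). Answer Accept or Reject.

(p, babbabbb, $)
  read b, top $: go to r, push $ → (r, abbabbb, $)
  read a, top $: go to p, push YY$ → (p, bbabbb, YY$)
  read b, top Y: go to q, push ε → (q, babbb, Y$)
  read b, top Y: go to r, push Y → (r, abbb, Y$)
  read a, top Y: go to t, push Y → (t, bbb, Y$)
  read b, top Y: go to p, push Y → (p, bb, Y$)
  read b, top Y: go to q, push ε → (q, b, $)
  read b, top $: go to s, push ε → (s, ε, ε)
All input consumed and the stack is empty.

Accept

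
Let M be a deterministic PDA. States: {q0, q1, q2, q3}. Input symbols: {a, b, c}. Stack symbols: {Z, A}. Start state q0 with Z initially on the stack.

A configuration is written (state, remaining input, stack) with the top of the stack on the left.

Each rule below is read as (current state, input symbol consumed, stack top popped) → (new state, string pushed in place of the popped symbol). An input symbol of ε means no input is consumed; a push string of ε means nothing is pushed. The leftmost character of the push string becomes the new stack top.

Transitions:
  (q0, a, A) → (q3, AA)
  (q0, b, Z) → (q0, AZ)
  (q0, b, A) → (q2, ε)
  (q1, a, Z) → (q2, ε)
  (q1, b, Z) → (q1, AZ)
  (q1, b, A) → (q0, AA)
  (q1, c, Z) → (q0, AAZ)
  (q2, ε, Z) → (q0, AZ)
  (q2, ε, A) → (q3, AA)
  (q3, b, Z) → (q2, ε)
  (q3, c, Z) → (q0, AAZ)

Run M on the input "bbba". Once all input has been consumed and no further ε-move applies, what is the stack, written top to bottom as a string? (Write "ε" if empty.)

(q0, bbba, Z) ⊢ (q0, bba, AZ) ⊢ (q2, ba, Z) ⊢ (q0, ba, AZ) ⊢ (q2, a, Z) ⊢ (q0, a, AZ) ⊢ (q3, ε, AAZ)
All input consumed in state q3 with stack AAZ.

AAZ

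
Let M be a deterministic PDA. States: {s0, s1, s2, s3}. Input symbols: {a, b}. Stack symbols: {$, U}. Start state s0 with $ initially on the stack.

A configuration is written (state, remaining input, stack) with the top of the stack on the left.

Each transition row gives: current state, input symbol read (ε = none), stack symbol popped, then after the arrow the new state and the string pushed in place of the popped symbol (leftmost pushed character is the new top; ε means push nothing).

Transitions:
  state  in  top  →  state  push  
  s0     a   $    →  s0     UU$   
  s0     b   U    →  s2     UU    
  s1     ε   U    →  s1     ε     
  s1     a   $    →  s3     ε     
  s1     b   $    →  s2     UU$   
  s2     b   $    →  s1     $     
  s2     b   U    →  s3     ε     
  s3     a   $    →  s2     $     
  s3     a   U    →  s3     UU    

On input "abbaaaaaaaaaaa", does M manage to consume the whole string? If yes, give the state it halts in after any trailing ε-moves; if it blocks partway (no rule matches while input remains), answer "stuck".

(s0, abbaaaaaaaaaaa, $) ⊢ (s0, bbaaaaaaaaaaa, UU$) ⊢ (s2, baaaaaaaaaaa, UUU$) ⊢ (s3, aaaaaaaaaaa, UU$) ⊢ (s3, aaaaaaaaaa, UUU$) ⊢ (s3, aaaaaaaaa, UUUU$) ⊢ (s3, aaaaaaaa, UUUUU$) ⊢ (s3, aaaaaaa, UUUUUU$) ⊢ (s3, aaaaaa, UUUUUUU$) ⊢ (s3, aaaaa, UUUUUUUU$) ⊢ (s3, aaaa, UUUUUUUUU$) ⊢ (s3, aaa, UUUUUUUUUU$) ⊢ (s3, aa, UUUUUUUUUUU$) ⊢ (s3, a, UUUUUUUUUUUU$) ⊢ (s3, ε, UUUUUUUUUUUUU$)
All input consumed; M is in state s3.

s3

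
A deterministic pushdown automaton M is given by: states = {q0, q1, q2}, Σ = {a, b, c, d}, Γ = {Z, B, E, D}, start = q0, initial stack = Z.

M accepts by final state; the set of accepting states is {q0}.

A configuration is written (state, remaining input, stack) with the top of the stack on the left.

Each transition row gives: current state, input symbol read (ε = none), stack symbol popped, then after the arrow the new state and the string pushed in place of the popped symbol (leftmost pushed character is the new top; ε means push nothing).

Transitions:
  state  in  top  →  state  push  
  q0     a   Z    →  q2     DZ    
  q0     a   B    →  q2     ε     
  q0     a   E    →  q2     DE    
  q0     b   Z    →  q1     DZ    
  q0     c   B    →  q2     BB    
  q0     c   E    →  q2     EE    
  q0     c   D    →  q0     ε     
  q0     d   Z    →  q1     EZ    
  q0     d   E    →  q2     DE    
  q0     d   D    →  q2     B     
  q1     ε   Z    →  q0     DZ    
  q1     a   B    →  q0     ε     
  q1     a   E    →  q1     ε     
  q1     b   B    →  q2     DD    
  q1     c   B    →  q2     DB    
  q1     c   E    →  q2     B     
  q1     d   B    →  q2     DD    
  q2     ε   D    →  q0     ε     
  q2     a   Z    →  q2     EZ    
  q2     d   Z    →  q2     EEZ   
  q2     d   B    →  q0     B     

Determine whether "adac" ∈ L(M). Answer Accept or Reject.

(q0, adac, Z) ⊢ (q2, dac, DZ) ⊢ (q0, dac, Z) ⊢ (q1, ac, EZ) ⊢ (q1, c, Z) ⊢ (q0, c, DZ) ⊢ (q0, ε, Z)
All input consumed; state q0 ∈ F.

Accept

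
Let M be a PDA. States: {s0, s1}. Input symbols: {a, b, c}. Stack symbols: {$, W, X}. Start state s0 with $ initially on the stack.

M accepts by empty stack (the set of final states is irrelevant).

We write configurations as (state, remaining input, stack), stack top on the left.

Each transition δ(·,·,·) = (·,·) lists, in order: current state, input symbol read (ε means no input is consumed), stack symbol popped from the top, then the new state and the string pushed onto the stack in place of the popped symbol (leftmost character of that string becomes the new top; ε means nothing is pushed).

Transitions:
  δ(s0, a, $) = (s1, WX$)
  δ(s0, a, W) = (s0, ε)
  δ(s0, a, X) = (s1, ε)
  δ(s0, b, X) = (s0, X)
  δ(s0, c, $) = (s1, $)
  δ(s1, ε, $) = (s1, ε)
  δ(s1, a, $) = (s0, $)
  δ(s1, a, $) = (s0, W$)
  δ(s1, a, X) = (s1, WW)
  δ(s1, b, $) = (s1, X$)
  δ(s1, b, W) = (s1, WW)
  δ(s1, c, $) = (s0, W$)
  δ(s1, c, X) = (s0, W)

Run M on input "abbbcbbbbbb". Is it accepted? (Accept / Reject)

Reject

No computation consumes all input and empties the stack.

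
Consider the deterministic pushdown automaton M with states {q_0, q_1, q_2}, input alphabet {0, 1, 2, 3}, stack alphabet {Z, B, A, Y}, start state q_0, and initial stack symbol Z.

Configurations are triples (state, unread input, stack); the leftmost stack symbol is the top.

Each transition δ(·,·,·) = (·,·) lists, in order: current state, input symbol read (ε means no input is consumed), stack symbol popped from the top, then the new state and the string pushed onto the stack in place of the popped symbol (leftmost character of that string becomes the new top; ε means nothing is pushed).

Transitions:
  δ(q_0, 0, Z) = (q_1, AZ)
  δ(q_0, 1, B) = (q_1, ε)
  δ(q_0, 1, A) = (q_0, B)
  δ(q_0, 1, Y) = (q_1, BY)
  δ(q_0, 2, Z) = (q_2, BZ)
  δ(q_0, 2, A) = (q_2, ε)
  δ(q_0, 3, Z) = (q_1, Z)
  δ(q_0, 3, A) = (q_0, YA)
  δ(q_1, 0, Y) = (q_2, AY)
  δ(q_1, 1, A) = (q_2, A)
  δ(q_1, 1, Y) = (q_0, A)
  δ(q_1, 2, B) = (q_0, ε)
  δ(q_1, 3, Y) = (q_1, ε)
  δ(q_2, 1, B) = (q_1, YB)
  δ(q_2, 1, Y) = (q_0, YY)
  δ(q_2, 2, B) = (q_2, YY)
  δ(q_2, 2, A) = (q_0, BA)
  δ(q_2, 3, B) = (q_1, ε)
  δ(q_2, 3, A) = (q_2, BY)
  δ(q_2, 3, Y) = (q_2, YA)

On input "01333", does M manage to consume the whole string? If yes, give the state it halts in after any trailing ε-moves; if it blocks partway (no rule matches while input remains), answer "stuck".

(q_0, 01333, Z)
  read 0, top Z: go to q_1, push AZ → (q_1, 1333, AZ)
  read 1, top A: go to q_2, push A → (q_2, 333, AZ)
  read 3, top A: go to q_2, push BY → (q_2, 33, BYZ)
  read 3, top B: go to q_1, push ε → (q_1, 3, YZ)
  read 3, top Y: go to q_1, push ε → (q_1, ε, Z)
All input consumed; M is in state q_1.

q_1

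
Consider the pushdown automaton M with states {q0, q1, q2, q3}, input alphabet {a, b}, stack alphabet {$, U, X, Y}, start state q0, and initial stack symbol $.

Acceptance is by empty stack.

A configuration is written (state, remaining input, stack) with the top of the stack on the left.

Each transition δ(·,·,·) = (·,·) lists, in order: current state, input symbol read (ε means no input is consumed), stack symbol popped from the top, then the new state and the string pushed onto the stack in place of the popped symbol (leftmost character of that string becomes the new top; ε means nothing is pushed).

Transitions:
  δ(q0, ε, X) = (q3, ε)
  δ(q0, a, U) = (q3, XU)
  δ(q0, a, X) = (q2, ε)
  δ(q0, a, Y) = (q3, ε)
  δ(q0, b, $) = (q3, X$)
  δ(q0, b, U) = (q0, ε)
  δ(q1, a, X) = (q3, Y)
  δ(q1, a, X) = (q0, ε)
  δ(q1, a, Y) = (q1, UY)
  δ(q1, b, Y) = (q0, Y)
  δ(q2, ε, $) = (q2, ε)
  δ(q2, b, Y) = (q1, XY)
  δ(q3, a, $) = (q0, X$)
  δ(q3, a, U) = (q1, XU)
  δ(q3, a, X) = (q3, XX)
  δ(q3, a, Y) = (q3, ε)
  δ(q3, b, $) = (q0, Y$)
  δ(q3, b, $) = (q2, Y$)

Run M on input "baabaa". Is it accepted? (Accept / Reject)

No computation consumes all input and empties the stack.

Reject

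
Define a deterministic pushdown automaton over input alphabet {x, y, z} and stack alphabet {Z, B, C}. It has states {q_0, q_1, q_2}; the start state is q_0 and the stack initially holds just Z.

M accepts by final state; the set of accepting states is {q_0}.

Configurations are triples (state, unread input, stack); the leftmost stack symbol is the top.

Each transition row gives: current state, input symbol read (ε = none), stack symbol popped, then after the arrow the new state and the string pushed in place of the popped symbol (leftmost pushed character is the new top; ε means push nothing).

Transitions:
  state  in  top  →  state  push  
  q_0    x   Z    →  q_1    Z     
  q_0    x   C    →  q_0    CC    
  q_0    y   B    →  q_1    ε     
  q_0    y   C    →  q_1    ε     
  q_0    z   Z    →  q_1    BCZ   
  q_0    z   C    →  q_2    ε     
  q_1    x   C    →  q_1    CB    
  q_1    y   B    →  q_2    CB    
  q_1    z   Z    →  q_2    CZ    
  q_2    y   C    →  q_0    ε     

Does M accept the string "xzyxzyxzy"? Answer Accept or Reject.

Accept

(q_0, xzyxzyxzy, Z)
  read x, top Z: go to q_1, push Z → (q_1, zyxzyxzy, Z)
  read z, top Z: go to q_2, push CZ → (q_2, yxzyxzy, CZ)
  read y, top C: go to q_0, push ε → (q_0, xzyxzy, Z)
  read x, top Z: go to q_1, push Z → (q_1, zyxzy, Z)
  read z, top Z: go to q_2, push CZ → (q_2, yxzy, CZ)
  read y, top C: go to q_0, push ε → (q_0, xzy, Z)
  read x, top Z: go to q_1, push Z → (q_1, zy, Z)
  read z, top Z: go to q_2, push CZ → (q_2, y, CZ)
  read y, top C: go to q_0, push ε → (q_0, ε, Z)
All input consumed; state q_0 ∈ F.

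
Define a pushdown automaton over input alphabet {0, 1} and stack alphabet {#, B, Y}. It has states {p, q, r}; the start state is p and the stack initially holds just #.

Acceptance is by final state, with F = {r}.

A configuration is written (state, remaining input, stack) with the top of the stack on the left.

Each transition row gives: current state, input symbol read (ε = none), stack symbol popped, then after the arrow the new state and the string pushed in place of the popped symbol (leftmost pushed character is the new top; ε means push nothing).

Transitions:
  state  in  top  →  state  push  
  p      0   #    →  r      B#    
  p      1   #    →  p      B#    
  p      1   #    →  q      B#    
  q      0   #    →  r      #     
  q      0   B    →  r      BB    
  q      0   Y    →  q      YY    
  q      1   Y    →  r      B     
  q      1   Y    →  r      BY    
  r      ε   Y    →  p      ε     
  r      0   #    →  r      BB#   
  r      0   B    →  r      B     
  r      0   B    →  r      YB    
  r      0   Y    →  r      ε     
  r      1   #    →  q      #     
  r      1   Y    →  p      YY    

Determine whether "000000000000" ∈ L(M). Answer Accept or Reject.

Accept

One accepting computation: (p, 000000000000, #) ⊢ (r, 00000000000, B#) ⊢ (r, 0000000000, B#) ⊢ (r, 000000000, B#) ⊢ (r, 00000000, B#) ⊢ (r, 0000000, B#) ⊢ (r, 000000, B#) ⊢ (r, 00000, B#) ⊢ (r, 0000, B#) ⊢ (r, 000, B#) ⊢ (r, 00, B#) ⊢ (r, 0, B#) ⊢ (r, ε, B#)
All input consumed and state r ∈ F.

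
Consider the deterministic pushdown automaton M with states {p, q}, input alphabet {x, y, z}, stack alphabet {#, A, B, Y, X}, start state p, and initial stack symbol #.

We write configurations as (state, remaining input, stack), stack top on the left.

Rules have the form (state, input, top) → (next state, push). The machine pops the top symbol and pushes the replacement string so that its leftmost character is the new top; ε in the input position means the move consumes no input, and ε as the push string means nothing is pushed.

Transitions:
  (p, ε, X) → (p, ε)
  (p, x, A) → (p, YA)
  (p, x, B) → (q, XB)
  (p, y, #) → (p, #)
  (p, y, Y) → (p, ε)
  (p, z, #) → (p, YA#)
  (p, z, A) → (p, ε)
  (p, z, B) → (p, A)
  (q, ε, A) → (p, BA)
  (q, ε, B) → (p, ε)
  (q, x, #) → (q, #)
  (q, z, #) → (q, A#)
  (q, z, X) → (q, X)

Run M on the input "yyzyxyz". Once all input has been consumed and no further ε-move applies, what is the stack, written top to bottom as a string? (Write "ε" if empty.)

(p, yyzyxyz, #) ⊢ (p, yzyxyz, #) ⊢ (p, zyxyz, #) ⊢ (p, yxyz, YA#) ⊢ (p, xyz, A#) ⊢ (p, yz, YA#) ⊢ (p, z, A#) ⊢ (p, ε, #)
All input consumed in state p with stack #.

#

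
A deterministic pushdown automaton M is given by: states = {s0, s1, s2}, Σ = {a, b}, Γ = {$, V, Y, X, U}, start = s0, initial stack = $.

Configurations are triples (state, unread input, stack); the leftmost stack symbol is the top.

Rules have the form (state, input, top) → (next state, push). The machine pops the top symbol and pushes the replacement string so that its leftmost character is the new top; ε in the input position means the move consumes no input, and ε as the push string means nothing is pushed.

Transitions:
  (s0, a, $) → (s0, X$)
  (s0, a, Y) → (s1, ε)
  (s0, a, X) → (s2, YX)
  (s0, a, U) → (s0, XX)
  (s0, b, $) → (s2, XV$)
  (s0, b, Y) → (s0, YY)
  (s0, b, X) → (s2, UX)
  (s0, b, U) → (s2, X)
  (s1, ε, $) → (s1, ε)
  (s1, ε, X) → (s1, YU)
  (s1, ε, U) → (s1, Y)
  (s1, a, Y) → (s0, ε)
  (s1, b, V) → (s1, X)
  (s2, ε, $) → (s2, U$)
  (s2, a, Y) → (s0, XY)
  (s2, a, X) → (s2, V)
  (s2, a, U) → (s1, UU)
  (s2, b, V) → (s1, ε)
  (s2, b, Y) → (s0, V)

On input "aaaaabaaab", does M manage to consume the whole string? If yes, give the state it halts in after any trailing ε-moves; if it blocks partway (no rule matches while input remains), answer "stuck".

s2

(s0, aaaaabaaab, $)
  read a, top $: go to s0, push X$ → (s0, aaaabaaab, X$)
  read a, top X: go to s2, push YX → (s2, aaabaaab, YX$)
  read a, top Y: go to s0, push XY → (s0, aabaaab, XYX$)
  read a, top X: go to s2, push YX → (s2, abaaab, YXYX$)
  read a, top Y: go to s0, push XY → (s0, baaab, XYXYX$)
  read b, top X: go to s2, push UX → (s2, aaab, UXYXYX$)
  read a, top U: go to s1, push UU → (s1, aab, UUXYXYX$)
  ε-move, top U: go to s1, push Y → (s1, aab, YUXYXYX$)
  read a, top Y: go to s0, push ε → (s0, ab, UXYXYX$)
  read a, top U: go to s0, push XX → (s0, b, XXXYXYX$)
  read b, top X: go to s2, push UX → (s2, ε, UXXXYXYX$)
All input consumed; M is in state s2.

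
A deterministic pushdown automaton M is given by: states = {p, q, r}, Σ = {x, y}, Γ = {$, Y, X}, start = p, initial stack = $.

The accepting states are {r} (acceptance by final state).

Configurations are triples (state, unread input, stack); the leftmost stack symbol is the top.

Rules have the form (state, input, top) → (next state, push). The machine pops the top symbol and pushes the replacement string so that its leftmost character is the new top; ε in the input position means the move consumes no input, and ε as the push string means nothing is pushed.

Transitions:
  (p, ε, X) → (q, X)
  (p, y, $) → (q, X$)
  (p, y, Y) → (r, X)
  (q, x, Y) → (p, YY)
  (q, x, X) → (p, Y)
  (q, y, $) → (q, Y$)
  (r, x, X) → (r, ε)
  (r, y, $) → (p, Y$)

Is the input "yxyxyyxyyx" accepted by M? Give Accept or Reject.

Accept

(p, yxyxyyxyyx, $) ⊢ (q, xyxyyxyyx, X$) ⊢ (p, yxyyxyyx, Y$) ⊢ (r, xyyxyyx, X$) ⊢ (r, yyxyyx, $) ⊢ (p, yxyyx, Y$) ⊢ (r, xyyx, X$) ⊢ (r, yyx, $) ⊢ (p, yx, Y$) ⊢ (r, x, X$) ⊢ (r, ε, $)
All input consumed; state r ∈ F.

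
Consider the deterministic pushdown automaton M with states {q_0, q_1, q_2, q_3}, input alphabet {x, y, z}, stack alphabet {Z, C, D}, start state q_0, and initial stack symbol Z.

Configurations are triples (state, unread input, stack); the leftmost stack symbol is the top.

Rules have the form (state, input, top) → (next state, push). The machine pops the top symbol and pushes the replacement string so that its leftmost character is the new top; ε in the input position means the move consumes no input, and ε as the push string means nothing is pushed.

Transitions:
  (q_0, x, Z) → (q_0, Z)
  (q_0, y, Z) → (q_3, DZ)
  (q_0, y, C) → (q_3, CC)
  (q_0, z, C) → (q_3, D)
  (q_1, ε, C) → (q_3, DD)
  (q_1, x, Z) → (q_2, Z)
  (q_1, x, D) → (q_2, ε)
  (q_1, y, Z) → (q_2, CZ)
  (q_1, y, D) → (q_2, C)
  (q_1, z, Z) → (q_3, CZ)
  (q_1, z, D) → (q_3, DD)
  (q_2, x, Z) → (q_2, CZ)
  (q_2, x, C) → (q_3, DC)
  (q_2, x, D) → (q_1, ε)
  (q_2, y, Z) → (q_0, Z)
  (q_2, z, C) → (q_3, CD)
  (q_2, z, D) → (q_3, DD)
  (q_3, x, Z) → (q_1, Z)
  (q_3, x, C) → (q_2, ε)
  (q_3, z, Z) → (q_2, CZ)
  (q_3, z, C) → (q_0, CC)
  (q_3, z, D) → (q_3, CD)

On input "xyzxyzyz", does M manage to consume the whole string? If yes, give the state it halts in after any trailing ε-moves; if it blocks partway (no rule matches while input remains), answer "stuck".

(q_0, xyzxyzyz, Z) ⊢ (q_0, yzxyzyz, Z) ⊢ (q_3, zxyzyz, DZ) ⊢ (q_3, xyzyz, CDZ) ⊢ (q_2, yzyz, DZ)
No transition for (q_2, y, top D); M blocks with input yzyz remaining.

stuck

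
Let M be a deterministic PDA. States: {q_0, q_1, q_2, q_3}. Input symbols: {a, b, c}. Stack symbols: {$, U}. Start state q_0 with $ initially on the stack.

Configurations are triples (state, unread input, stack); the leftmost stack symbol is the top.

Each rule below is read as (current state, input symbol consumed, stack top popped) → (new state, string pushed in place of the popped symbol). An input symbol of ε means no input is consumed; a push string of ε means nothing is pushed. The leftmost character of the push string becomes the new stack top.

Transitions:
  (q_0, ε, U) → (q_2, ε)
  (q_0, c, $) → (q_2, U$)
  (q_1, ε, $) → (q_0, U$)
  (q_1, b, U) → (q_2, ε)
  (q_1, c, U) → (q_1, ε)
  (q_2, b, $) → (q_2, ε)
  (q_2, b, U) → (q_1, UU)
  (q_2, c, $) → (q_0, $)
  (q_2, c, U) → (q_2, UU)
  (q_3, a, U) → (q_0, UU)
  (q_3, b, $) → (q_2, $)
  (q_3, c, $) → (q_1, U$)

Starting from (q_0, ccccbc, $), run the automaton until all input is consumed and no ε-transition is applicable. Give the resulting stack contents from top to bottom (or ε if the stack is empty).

UUUU$

(q_0, ccccbc, $)
  read c, top $: go to q_2, push U$ → (q_2, cccbc, U$)
  read c, top U: go to q_2, push UU → (q_2, ccbc, UU$)
  read c, top U: go to q_2, push UU → (q_2, cbc, UUU$)
  read c, top U: go to q_2, push UU → (q_2, bc, UUUU$)
  read b, top U: go to q_1, push UU → (q_1, c, UUUUU$)
  read c, top U: go to q_1, push ε → (q_1, ε, UUUU$)
All input consumed in state q_1 with stack UUUU$.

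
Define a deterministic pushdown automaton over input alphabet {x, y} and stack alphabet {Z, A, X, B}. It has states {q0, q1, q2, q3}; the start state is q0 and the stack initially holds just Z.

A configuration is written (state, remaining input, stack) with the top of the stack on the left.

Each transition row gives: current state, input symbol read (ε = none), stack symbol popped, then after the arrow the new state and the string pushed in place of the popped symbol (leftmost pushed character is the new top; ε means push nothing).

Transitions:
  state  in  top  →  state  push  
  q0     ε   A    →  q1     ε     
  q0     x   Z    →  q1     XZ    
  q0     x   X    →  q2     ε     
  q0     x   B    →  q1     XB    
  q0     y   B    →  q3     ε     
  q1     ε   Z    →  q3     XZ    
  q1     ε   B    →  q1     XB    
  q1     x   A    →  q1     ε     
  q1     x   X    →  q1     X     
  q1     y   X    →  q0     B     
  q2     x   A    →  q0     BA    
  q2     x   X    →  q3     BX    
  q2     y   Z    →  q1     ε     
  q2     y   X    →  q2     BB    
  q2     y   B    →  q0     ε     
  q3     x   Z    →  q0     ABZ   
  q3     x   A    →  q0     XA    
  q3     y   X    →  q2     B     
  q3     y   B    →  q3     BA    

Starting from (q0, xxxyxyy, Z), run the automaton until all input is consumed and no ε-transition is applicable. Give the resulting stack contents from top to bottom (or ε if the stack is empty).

BZ

(q0, xxxyxyy, Z)
  read x, top Z: go to q1, push XZ → (q1, xxyxyy, XZ)
  read x, top X: go to q1, push X → (q1, xyxyy, XZ)
  read x, top X: go to q1, push X → (q1, yxyy, XZ)
  read y, top X: go to q0, push B → (q0, xyy, BZ)
  read x, top B: go to q1, push XB → (q1, yy, XBZ)
  read y, top X: go to q0, push B → (q0, y, BBZ)
  read y, top B: go to q3, push ε → (q3, ε, BZ)
All input consumed in state q3 with stack BZ.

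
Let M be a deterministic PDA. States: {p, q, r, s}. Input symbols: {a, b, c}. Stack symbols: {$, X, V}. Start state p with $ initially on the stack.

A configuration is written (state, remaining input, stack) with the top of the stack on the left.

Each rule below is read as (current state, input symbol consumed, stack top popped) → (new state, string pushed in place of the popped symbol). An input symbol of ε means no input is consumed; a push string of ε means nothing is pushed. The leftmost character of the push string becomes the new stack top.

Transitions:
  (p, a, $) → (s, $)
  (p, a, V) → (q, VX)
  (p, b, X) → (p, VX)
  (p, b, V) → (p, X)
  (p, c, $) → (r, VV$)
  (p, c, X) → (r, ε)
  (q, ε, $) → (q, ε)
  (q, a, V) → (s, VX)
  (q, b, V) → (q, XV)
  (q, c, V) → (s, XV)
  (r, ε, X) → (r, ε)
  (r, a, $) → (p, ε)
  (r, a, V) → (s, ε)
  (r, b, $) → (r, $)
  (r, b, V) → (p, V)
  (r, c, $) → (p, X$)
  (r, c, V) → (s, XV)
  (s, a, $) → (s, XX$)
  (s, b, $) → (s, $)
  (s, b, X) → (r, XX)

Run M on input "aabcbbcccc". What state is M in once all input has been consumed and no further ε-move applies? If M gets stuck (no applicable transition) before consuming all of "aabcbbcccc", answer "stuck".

(p, aabcbbcccc, $) ⊢ (s, abcbbcccc, $) ⊢ (s, bcbbcccc, XX$) ⊢ (r, cbbcccc, XXX$) ⊢ (r, cbbcccc, XX$) ⊢ (r, cbbcccc, X$) ⊢ (r, cbbcccc, $) ⊢ (p, bbcccc, X$) ⊢ (p, bcccc, VX$) ⊢ (p, cccc, XX$) ⊢ (r, ccc, X$) ⊢ (r, ccc, $) ⊢ (p, cc, X$) ⊢ (r, c, $) ⊢ (p, ε, X$)
All input consumed; M is in state p.

p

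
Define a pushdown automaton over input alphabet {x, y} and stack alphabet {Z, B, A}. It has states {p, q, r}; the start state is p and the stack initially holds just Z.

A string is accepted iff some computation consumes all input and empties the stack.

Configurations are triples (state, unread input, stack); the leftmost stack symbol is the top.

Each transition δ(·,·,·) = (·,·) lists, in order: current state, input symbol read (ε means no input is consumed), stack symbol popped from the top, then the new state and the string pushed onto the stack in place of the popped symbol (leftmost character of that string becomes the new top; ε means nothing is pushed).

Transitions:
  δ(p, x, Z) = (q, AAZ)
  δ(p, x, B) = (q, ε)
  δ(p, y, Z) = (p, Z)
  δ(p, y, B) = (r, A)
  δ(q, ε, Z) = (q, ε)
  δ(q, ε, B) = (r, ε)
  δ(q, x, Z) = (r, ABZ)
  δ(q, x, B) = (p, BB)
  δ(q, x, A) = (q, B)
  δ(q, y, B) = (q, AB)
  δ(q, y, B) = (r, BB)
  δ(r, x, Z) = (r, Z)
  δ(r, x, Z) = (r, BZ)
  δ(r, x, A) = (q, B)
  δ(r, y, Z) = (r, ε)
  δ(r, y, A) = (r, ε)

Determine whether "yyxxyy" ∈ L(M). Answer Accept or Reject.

One accepting computation: (p, yyxxyy, Z) ⊢ (p, yxxyy, Z) ⊢ (p, xxyy, Z) ⊢ (q, xyy, AAZ) ⊢ (q, yy, BAZ) ⊢ (r, yy, AZ) ⊢ (r, y, Z) ⊢ (r, ε, ε)
All input consumed and the stack is empty.

Accept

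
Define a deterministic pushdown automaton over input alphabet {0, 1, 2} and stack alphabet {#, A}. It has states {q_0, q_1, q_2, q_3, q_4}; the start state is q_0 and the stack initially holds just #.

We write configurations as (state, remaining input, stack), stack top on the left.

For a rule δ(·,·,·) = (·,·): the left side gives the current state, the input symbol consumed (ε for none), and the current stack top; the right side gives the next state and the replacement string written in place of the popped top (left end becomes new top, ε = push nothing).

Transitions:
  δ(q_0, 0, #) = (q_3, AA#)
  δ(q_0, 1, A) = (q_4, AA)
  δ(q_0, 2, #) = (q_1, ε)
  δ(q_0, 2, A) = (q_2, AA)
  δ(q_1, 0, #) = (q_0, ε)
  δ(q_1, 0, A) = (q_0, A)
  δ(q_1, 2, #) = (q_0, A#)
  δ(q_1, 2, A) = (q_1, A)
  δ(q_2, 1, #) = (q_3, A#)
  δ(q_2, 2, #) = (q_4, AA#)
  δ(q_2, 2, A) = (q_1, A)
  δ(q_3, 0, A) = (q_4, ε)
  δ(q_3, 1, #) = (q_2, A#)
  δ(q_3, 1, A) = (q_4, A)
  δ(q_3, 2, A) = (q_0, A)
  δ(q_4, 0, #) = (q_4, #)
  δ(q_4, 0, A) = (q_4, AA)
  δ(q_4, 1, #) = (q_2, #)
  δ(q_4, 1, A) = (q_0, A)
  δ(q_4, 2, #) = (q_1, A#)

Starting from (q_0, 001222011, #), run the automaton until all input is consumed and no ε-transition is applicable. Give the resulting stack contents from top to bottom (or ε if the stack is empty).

AAA#

(q_0, 001222011, #)
  read 0, top #: go to q_3, push AA# → (q_3, 01222011, AA#)
  read 0, top A: go to q_4, push ε → (q_4, 1222011, A#)
  read 1, top A: go to q_0, push A → (q_0, 222011, A#)
  read 2, top A: go to q_2, push AA → (q_2, 22011, AA#)
  read 2, top A: go to q_1, push A → (q_1, 2011, AA#)
  read 2, top A: go to q_1, push A → (q_1, 011, AA#)
  read 0, top A: go to q_0, push A → (q_0, 11, AA#)
  read 1, top A: go to q_4, push AA → (q_4, 1, AAA#)
  read 1, top A: go to q_0, push A → (q_0, ε, AAA#)
All input consumed in state q_0 with stack AAA#.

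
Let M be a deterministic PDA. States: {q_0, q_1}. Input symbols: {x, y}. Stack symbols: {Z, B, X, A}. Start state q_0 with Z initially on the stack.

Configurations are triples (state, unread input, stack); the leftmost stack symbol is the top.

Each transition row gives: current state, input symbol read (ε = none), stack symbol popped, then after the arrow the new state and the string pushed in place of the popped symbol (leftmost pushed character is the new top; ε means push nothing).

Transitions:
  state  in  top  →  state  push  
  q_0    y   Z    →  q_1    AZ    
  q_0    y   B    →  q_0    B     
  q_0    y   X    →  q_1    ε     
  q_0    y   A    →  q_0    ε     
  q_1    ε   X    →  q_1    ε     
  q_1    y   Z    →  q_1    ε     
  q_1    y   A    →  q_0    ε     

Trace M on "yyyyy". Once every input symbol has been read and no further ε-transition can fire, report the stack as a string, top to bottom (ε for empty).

(q_0, yyyyy, Z)
  read y, top Z: go to q_1, push AZ → (q_1, yyyy, AZ)
  read y, top A: go to q_0, push ε → (q_0, yyy, Z)
  read y, top Z: go to q_1, push AZ → (q_1, yy, AZ)
  read y, top A: go to q_0, push ε → (q_0, y, Z)
  read y, top Z: go to q_1, push AZ → (q_1, ε, AZ)
All input consumed in state q_1 with stack AZ.

AZ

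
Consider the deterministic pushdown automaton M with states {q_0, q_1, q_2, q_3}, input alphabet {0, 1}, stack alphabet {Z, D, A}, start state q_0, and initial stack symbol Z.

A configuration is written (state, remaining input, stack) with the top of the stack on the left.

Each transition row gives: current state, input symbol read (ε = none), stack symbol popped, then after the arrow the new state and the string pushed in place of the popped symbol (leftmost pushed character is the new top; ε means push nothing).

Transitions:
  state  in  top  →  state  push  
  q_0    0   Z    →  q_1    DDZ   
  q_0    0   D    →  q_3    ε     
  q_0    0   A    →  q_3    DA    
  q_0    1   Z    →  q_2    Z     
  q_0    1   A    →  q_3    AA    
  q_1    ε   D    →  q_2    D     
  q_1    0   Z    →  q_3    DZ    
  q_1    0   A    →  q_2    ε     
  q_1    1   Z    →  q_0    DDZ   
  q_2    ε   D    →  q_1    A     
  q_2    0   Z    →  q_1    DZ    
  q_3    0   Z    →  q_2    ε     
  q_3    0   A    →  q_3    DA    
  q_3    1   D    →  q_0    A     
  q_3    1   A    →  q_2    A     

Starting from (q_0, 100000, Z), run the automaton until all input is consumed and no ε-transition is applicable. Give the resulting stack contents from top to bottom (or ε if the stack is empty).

(q_0, 100000, Z) ⊢ (q_2, 00000, Z) ⊢ (q_1, 0000, DZ) ⊢ (q_2, 0000, DZ) ⊢ (q_1, 0000, AZ) ⊢ (q_2, 000, Z) ⊢ (q_1, 00, DZ) ⊢ (q_2, 00, DZ) ⊢ (q_1, 00, AZ) ⊢ (q_2, 0, Z) ⊢ (q_1, ε, DZ) ⊢ (q_2, ε, DZ) ⊢ (q_1, ε, AZ)
All input consumed in state q_1 with stack AZ.

AZ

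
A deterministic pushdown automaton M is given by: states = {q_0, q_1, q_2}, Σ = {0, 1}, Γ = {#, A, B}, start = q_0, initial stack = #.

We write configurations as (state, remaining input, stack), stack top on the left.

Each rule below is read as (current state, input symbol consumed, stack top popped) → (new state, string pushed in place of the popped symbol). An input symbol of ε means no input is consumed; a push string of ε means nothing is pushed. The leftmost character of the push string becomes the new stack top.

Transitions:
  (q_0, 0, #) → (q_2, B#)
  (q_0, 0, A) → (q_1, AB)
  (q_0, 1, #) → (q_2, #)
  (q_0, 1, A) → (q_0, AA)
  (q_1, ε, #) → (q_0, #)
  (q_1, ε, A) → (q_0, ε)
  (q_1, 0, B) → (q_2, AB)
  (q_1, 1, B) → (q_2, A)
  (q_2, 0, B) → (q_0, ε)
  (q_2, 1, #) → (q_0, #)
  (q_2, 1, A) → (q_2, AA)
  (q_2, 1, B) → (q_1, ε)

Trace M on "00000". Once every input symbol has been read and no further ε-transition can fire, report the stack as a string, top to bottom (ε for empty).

B#

(q_0, 00000, #) ⊢ (q_2, 0000, B#) ⊢ (q_0, 000, #) ⊢ (q_2, 00, B#) ⊢ (q_0, 0, #) ⊢ (q_2, ε, B#)
All input consumed in state q_2 with stack B#.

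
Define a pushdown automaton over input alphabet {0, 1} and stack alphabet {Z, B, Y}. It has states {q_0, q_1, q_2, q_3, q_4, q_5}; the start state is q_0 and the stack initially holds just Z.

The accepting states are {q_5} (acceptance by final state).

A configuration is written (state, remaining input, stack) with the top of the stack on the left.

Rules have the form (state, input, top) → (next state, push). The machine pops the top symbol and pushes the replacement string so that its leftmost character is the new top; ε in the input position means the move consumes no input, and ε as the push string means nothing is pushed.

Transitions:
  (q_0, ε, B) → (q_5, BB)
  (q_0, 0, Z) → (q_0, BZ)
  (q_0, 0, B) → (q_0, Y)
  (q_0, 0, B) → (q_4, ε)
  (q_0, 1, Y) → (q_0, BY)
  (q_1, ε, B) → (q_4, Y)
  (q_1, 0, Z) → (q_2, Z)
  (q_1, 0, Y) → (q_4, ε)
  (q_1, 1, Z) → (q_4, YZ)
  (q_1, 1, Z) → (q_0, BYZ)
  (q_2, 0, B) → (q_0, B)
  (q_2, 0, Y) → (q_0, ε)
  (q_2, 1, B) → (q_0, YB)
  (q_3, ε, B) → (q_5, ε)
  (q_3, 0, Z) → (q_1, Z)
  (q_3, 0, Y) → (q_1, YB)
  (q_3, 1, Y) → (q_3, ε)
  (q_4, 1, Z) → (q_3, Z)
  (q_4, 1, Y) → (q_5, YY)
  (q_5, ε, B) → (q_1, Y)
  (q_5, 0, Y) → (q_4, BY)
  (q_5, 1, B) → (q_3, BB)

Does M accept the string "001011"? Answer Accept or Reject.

One accepting computation: (q_0, 001011, Z) ⊢ (q_0, 01011, BZ) ⊢ (q_4, 1011, Z) ⊢ (q_3, 011, Z) ⊢ (q_1, 11, Z) ⊢ (q_4, 1, YZ) ⊢ (q_5, ε, YYZ)
All input consumed and state q_5 ∈ F.

Accept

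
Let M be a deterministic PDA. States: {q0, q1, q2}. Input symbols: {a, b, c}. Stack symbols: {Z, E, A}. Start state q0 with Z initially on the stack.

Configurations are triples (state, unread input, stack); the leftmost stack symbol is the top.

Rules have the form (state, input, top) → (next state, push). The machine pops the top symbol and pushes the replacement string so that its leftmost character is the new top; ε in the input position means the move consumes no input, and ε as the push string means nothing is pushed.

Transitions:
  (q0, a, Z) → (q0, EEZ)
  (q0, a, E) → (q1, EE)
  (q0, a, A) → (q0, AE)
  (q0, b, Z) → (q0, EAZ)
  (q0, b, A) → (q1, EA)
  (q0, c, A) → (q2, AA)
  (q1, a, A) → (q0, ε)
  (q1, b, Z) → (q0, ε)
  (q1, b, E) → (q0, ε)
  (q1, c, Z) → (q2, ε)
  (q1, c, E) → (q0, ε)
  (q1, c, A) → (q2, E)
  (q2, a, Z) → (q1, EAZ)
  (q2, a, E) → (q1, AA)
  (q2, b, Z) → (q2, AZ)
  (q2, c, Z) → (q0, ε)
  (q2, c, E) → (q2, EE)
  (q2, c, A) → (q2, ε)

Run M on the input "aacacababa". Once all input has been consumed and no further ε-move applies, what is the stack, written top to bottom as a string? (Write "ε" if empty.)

EEEZ

(q0, aacacababa, Z)
  read a, top Z: go to q0, push EEZ → (q0, acacababa, EEZ)
  read a, top E: go to q1, push EE → (q1, cacababa, EEEZ)
  read c, top E: go to q0, push ε → (q0, acababa, EEZ)
  read a, top E: go to q1, push EE → (q1, cababa, EEEZ)
  read c, top E: go to q0, push ε → (q0, ababa, EEZ)
  read a, top E: go to q1, push EE → (q1, baba, EEEZ)
  read b, top E: go to q0, push ε → (q0, aba, EEZ)
  read a, top E: go to q1, push EE → (q1, ba, EEEZ)
  read b, top E: go to q0, push ε → (q0, a, EEZ)
  read a, top E: go to q1, push EE → (q1, ε, EEEZ)
All input consumed in state q1 with stack EEEZ.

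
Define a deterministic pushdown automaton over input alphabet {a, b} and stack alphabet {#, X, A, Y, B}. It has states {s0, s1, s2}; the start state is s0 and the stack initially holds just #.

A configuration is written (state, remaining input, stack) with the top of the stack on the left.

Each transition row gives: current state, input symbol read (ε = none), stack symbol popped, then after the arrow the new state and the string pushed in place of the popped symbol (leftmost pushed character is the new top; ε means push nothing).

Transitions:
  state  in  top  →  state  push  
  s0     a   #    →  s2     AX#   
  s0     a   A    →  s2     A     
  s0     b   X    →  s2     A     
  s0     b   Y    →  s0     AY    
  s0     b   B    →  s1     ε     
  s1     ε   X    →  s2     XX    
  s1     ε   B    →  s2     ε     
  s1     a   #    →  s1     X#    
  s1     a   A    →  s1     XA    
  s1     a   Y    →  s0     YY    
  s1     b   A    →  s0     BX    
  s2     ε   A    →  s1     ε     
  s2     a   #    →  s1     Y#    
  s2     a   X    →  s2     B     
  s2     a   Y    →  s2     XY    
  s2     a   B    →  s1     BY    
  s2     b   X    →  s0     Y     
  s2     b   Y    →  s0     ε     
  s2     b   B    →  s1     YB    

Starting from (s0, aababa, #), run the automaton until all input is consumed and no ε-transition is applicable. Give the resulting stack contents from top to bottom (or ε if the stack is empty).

YYBX#

(s0, aababa, #)
  read a, top #: go to s2, push AX# → (s2, ababa, AX#)
  ε-move, top A: go to s1, push ε → (s1, ababa, X#)
  ε-move, top X: go to s2, push XX → (s2, ababa, XX#)
  read a, top X: go to s2, push B → (s2, baba, BX#)
  read b, top B: go to s1, push YB → (s1, aba, YBX#)
  read a, top Y: go to s0, push YY → (s0, ba, YYBX#)
  read b, top Y: go to s0, push AY → (s0, a, AYYBX#)
  read a, top A: go to s2, push A → (s2, ε, AYYBX#)
  ε-move, top A: go to s1, push ε → (s1, ε, YYBX#)
All input consumed in state s1 with stack YYBX#.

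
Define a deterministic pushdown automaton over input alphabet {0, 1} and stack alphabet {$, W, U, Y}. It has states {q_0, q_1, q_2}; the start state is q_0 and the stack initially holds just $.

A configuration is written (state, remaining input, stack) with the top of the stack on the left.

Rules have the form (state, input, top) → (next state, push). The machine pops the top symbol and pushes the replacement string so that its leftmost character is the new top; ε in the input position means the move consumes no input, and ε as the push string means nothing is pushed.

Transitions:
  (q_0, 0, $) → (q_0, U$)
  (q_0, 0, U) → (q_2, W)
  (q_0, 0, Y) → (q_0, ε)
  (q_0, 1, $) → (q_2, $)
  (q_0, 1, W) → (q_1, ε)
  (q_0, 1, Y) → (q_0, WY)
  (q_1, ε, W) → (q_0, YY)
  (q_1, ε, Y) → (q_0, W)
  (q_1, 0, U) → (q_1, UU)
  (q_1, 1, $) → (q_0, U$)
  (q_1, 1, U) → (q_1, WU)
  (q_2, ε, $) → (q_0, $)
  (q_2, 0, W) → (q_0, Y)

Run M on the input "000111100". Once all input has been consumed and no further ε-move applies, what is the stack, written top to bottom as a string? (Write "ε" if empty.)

Y$

(q_0, 000111100, $) ⊢ (q_0, 00111100, U$) ⊢ (q_2, 0111100, W$) ⊢ (q_0, 111100, Y$) ⊢ (q_0, 11100, WY$) ⊢ (q_1, 1100, Y$) ⊢ (q_0, 1100, W$) ⊢ (q_1, 100, $) ⊢ (q_0, 00, U$) ⊢ (q_2, 0, W$) ⊢ (q_0, ε, Y$)
All input consumed in state q_0 with stack Y$.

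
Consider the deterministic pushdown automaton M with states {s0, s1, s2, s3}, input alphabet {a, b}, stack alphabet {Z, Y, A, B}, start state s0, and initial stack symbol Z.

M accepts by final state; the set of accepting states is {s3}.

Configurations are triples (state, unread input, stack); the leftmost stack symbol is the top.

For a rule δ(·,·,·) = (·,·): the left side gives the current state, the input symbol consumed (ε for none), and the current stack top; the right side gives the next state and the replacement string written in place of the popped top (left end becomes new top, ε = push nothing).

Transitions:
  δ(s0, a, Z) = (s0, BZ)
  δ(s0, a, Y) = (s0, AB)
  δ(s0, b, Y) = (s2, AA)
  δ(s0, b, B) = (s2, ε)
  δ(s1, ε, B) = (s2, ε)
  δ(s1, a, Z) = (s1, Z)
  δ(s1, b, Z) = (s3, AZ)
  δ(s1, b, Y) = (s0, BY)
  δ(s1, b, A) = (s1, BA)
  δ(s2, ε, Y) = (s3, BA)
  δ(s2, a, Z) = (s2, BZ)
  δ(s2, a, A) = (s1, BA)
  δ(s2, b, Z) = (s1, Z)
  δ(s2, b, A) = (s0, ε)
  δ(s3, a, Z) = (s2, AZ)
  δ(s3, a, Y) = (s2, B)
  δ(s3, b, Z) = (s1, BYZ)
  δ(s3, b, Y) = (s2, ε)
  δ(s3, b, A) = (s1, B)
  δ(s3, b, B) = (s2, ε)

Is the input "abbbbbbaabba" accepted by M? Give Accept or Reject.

Reject

(s0, abbbbbbaabba, Z)
  read a, top Z: go to s0, push BZ → (s0, bbbbbbaabba, BZ)
  read b, top B: go to s2, push ε → (s2, bbbbbaabba, Z)
  read b, top Z: go to s1, push Z → (s1, bbbbaabba, Z)
  read b, top Z: go to s3, push AZ → (s3, bbbaabba, AZ)
  read b, top A: go to s1, push B → (s1, bbaabba, BZ)
  ε-move, top B: go to s2, push ε → (s2, bbaabba, Z)
  read b, top Z: go to s1, push Z → (s1, baabba, Z)
  read b, top Z: go to s3, push AZ → (s3, aabba, AZ)
No transition applies at (s3, aabba, AZ); input not fully consumed.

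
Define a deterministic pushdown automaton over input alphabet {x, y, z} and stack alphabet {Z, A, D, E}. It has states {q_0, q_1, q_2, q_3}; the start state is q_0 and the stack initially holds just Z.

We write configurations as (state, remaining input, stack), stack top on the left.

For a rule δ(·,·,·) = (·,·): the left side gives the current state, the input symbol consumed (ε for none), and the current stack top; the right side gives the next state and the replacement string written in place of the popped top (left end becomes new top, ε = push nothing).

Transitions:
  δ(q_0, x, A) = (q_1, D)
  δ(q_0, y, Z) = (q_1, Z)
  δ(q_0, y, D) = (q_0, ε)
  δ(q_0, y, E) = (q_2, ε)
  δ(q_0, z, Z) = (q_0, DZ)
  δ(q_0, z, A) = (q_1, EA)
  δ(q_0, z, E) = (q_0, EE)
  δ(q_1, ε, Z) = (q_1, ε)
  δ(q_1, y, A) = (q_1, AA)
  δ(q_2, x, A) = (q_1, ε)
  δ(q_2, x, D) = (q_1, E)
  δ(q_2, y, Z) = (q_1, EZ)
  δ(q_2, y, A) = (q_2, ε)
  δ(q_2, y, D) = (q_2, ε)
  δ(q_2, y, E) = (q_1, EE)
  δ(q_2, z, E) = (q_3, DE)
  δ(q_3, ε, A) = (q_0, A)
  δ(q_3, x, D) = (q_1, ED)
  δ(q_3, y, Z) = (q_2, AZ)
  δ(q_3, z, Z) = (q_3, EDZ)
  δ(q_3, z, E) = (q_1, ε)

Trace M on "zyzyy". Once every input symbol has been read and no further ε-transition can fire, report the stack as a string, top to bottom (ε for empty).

(q_0, zyzyy, Z) ⊢ (q_0, yzyy, DZ) ⊢ (q_0, zyy, Z) ⊢ (q_0, yy, DZ) ⊢ (q_0, y, Z) ⊢ (q_1, ε, Z) ⊢ (q_1, ε, ε)
All input consumed in state q_1 with stack ε.

ε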